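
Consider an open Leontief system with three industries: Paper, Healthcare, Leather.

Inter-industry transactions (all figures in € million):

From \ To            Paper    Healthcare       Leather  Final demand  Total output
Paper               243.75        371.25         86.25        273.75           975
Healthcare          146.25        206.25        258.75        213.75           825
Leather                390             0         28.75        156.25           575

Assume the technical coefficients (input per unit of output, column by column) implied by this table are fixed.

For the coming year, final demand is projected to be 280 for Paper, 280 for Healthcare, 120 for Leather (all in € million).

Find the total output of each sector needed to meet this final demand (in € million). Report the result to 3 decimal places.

x_P = 1037.037, x_H = 918.519, x_L = 562.963

Technical coefficients a_ij = z_ij / X_j:
  a_PP = 243.75/975 = 0.25, a_HP = 146.25/975 = 0.15, a_LP = 390/975 = 0.40
  a_PH = 371.25/825 = 0.45, a_HH = 206.25/825 = 0.25, a_LH = 0/825 = 0.00
  a_PL = 86.25/575 = 0.15, a_HL = 258.75/575 = 0.45, a_LL = 28.75/575 = 0.05
I − A =
  [   0.75    -0.45    -0.15]
  [  -0.15     0.75    -0.45]
  [  -0.40     0.00     0.95]
Cofactors of I−A, C_ij = (−1)^(i+j)·(minor ij) (rows/columns in the sector order above):
  C_11 = (0.75)(0.95) − (-0.45)(0.00) = 0.7125
  C_12 = −[(-0.15)(0.95) − (-0.45)(-0.40)] = 0.3225
  C_13 = (-0.15)(0.00) − (0.75)(-0.40) = 0.3000
  C_21 = −[(-0.45)(0.95) − (-0.15)(0.00)] = 0.4275
  C_22 = (0.75)(0.95) − (-0.15)(-0.40) = 0.6525
  C_23 = −[(0.75)(0.00) − (-0.45)(-0.40)] = 0.1800
  C_31 = (-0.45)(-0.45) − (-0.15)(0.75) = 0.3150
  C_32 = −[(0.75)(-0.45) − (-0.15)(-0.15)] = 0.3600
  C_33 = (0.75)(0.75) − (-0.45)(-0.15) = 0.4950
det(I−A) = Σ_j (I−A)_1j·C_1j = (0.75)(0.7125) + (-0.45)(0.3225) + (-0.15)(0.3000) = 0.34425
adj(I−A) = Cᵀ =
  [ 0.7125   0.4275   0.3150]
  [ 0.3225   0.6525   0.3600]
  [ 0.3000   0.1800   0.4950]
(I − A)⁻¹ = adj(I−A) / det(I−A) ≈
  [   2.0697     1.2418     0.9150]
  [   0.9368     1.8954     1.0458]
  [   0.8715     0.5229     1.4379]
x = (I − A)⁻¹ d = adj(I−A)·d / det(I−A), with det(I−A) = 0.34425:
  x_P = (0.7125·280 + 0.4275·280 + 0.3150·120) / 0.34425 = 357.00 / 0.34425 ≈ 1037.037
  x_H = (0.3225·280 + 0.6525·280 + 0.3600·120) / 0.34425 = 316.20 / 0.34425 ≈ 918.519
  x_L = (0.3000·280 + 0.1800·280 + 0.4950·120) / 0.34425 = 193.80 / 0.34425 ≈ 562.963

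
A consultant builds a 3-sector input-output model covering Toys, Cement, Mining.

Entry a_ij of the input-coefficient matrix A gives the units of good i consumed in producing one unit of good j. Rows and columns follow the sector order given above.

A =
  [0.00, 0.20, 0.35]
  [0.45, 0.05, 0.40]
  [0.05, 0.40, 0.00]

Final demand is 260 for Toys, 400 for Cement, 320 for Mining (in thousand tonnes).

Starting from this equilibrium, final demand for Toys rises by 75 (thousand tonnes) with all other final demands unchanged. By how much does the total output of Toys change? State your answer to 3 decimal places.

Δx_1 = 96.127

I − A =
  [   1.00    -0.20    -0.35]
  [  -0.45     0.95    -0.40]
  [  -0.05    -0.40     1.00]
Cofactors of I−A, C_ij = (−1)^(i+j)·(minor ij) (rows/columns in the sector order above):
  C_11 = (0.95)(1.00) − (-0.40)(-0.40) = 0.7900
  C_12 = −[(-0.45)(1.00) − (-0.40)(-0.05)] = 0.4700
  C_13 = (-0.45)(-0.40) − (0.95)(-0.05) = 0.2275
  C_21 = −[(-0.20)(1.00) − (-0.35)(-0.40)] = 0.3400
  C_22 = (1.00)(1.00) − (-0.35)(-0.05) = 0.9825
  C_23 = −[(1.00)(-0.40) − (-0.20)(-0.05)] = 0.4100
  C_31 = (-0.20)(-0.40) − (-0.35)(0.95) = 0.4125
  C_32 = −[(1.00)(-0.40) − (-0.35)(-0.45)] = 0.5575
  C_33 = (1.00)(0.95) − (-0.20)(-0.45) = 0.8600
det(I−A) = Σ_j (I−A)_1j·C_1j = (1.00)(0.7900) + (-0.20)(0.4700) + (-0.35)(0.2275) = 0.616375
adj(I−A) = Cᵀ =
  [ 0.7900   0.3400   0.4125]
  [ 0.4700   0.9825   0.5575]
  [ 0.2275   0.4100   0.8600]
(I − A)⁻¹ = adj(I−A) / det(I−A) ≈
  [   1.2817     0.5516     0.6692]
  [   0.7625     1.5940     0.9045]
  [   0.3691     0.6652     1.3953]
Δx = (I − A)⁻¹ Δd with Δd having +75 in the Toys component and 0 elsewhere.
So Δx_1 = L_11 · (+75), where L_11 = adj(I−A)_11 / det(I−A) = 0.7900 / 0.616375.
Δx_1 = 0.7900 × (+75) / 0.616375 = 59.25 / 0.616375 ≈ 96.127.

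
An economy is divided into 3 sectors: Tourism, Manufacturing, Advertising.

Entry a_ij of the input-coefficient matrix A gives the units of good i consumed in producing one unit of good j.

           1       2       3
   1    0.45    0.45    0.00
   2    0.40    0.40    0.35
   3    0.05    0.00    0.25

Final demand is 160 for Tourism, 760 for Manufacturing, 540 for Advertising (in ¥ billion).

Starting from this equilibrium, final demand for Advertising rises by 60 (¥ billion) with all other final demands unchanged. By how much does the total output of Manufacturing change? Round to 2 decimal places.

I − A =
  [   0.55    -0.45     0.00]
  [  -0.40     0.60    -0.35]
  [  -0.05     0.00     0.75]
Cofactors of I−A, C_ij = (−1)^(i+j)·(minor ij) (rows/columns in the sector order above):
  C_11 = (0.60)(0.75) − (-0.35)(0.00) = 0.4500
  C_12 = −[(-0.40)(0.75) − (-0.35)(-0.05)] = 0.3175
  C_13 = (-0.40)(0.00) − (0.60)(-0.05) = 0.0300
  C_21 = −[(-0.45)(0.75) − (0.00)(0.00)] = 0.3375
  C_22 = (0.55)(0.75) − (0.00)(-0.05) = 0.4125
  C_23 = −[(0.55)(0.00) − (-0.45)(-0.05)] = 0.0225
  C_31 = (-0.45)(-0.35) − (0.00)(0.60) = 0.1575
  C_32 = −[(0.55)(-0.35) − (0.00)(-0.40)] = 0.1925
  C_33 = (0.55)(0.60) − (-0.45)(-0.40) = 0.1500
det(I−A) = Σ_j (I−A)_1j·C_1j = (0.55)(0.4500) + (-0.45)(0.3175) + (0.00)(0.0300) = 0.104625
adj(I−A) = Cᵀ =
  [ 0.4500   0.3375   0.1575]
  [ 0.3175   0.4125   0.1925]
  [ 0.0300   0.0225   0.1500]
(I − A)⁻¹ = adj(I−A) / det(I−A) ≈
  [   4.3011     3.2258     1.5054]
  [   3.0346     3.9427     1.8399]
  [   0.2867     0.2151     1.4337]
Δx = (I − A)⁻¹ Δd with Δd having +60 in the Advertising component and 0 elsewhere.
So Δx_2 = L_23 · (+60), where L_23 = adj(I−A)_23 / det(I−A) = 0.1925 / 0.104625.
Δx_2 = 0.1925 × (+60) / 0.104625 = 11.55 / 0.104625 ≈ 110.39.

Δx_2 = 110.39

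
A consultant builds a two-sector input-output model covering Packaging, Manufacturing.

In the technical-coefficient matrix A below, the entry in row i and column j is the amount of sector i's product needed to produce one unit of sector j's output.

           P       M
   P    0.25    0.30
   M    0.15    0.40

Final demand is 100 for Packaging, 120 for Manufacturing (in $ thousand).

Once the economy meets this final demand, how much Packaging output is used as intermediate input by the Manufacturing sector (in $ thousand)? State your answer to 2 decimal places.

z_PM = 77.78

I − A =
  [   0.75    -0.30]
  [  -0.15     0.60]
det(I−A) = (0.75)(0.60) − (-0.30)(-0.15) = 0.4050
adj(I−A) = [[0.60, 0.30], [0.15, 0.75]]
(I − A)⁻¹ = adj(I−A) / det(I−A) ≈
  [   1.4815     0.7407]
  [   0.3704     1.8519]
First solve x = (I − A)⁻¹ d = adj(I−A)·d / det(I−A); in particular x_M = (0.15·100 + 0.75·120) / 0.4050 = 105.00 / 0.4050 ≈ 259.2593.
Intermediate flow from P to M: z_PM = a_PM · x_M = 0.30 × 105.00 / 0.4050 = 31.50 / 0.4050 ≈ 77.78.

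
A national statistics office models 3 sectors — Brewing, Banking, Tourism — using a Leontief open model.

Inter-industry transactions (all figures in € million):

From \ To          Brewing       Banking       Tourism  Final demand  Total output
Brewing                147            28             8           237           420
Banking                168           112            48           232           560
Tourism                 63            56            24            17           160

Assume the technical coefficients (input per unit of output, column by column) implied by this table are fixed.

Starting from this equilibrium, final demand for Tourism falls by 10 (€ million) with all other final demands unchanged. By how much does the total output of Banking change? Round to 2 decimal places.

Δx_2 = -5.44

Technical coefficients a_ij = z_ij / X_j:
  a_11 = 147/420 = 0.35, a_21 = 168/420 = 0.40, a_31 = 63/420 = 0.15
  a_12 = 28/560 = 0.05, a_22 = 112/560 = 0.20, a_32 = 56/560 = 0.10
  a_13 = 8/160 = 0.05, a_23 = 48/160 = 0.30, a_33 = 24/160 = 0.15
I − A =
  [   0.65    -0.05    -0.05]
  [  -0.40     0.80    -0.30]
  [  -0.15    -0.10     0.85]
Cofactors of I−A, C_ij = (−1)^(i+j)·(minor ij) (rows/columns in the sector order above):
  C_11 = (0.80)(0.85) − (-0.30)(-0.10) = 0.6500
  C_12 = −[(-0.40)(0.85) − (-0.30)(-0.15)] = 0.3850
  C_13 = (-0.40)(-0.10) − (0.80)(-0.15) = 0.1600
  C_21 = −[(-0.05)(0.85) − (-0.05)(-0.10)] = 0.0475
  C_22 = (0.65)(0.85) − (-0.05)(-0.15) = 0.5450
  C_23 = −[(0.65)(-0.10) − (-0.05)(-0.15)] = 0.0725
  C_31 = (-0.05)(-0.30) − (-0.05)(0.80) = 0.0550
  C_32 = −[(0.65)(-0.30) − (-0.05)(-0.40)] = 0.2150
  C_33 = (0.65)(0.80) − (-0.05)(-0.40) = 0.5000
det(I−A) = Σ_j (I−A)_1j·C_1j = (0.65)(0.6500) + (-0.05)(0.3850) + (-0.05)(0.1600) = 0.39525
adj(I−A) = Cᵀ =
  [ 0.6500   0.0475   0.0550]
  [ 0.3850   0.5450   0.2150]
  [ 0.1600   0.0725   0.5000]
(I − A)⁻¹ = adj(I−A) / det(I−A) ≈
  [   1.6445     0.1202     0.1392]
  [   0.9741     1.3789     0.5440]
  [   0.4048     0.1834     1.2650]
Δx = (I − A)⁻¹ Δd with Δd having -10 in the Tourism component and 0 elsewhere.
So Δx_2 = L_23 · (-10), where L_23 = adj(I−A)_23 / det(I−A) = 0.2150 / 0.39525.
Δx_2 = 0.2150 × (-10) / 0.39525 = -2.15 / 0.39525 ≈ -5.44.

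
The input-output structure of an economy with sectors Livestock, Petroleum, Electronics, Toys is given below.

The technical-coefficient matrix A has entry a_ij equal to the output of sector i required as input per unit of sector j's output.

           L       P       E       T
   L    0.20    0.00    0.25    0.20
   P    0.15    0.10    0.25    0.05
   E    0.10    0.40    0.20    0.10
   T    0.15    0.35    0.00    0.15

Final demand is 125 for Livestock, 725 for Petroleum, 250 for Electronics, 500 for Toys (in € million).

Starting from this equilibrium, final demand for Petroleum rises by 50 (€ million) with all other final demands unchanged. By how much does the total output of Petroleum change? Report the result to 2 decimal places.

Δx_P = 73.27

I − A =
  [   0.80     0.00    -0.25    -0.20]
  [  -0.15     0.90    -0.25    -0.05]
  [  -0.10    -0.40     0.80    -0.10]
  [  -0.15    -0.35     0.00     0.85]
Compute the cofactors C_ij = (−1)^(i+j)·(3×3 minor ij) of I−A; the adjugate is their transpose:
adj(I−A) = Cᵀ =
  [ 0.504250   0.149750   0.204375   0.151500]
  [ 0.133000   0.495000   0.196250   0.083500]
  [ 0.147500   0.295000   0.560500   0.118000]
  [ 0.143750   0.230250   0.116875   0.458500]
det(I−A) = Σ_j (I−A)_1j·C_1j = (0.80)(0.504250) + (0.00)(0.133000) + (-0.25)(0.147500) + (-0.20)(0.143750) = 0.337775
(I − A)⁻¹ = adj(I−A) / det(I−A) ≈
  [   1.4929     0.4433     0.6051     0.4485]
  [   0.3938     1.4655     0.5810     0.2472]
  [   0.4367     0.8734     1.6594     0.3493]
  [   0.4256     0.6817     0.3460     1.3574]
Δx = (I − A)⁻¹ Δd with Δd having +50 in the Petroleum component and 0 elsewhere.
So Δx_P = L_PP · (+50), where L_PP = adj(I−A)_PP / det(I−A) = 0.495000 / 0.337775.
Δx_P = 0.495000 × (+50) / 0.337775 = 24.75 / 0.337775 ≈ 73.27.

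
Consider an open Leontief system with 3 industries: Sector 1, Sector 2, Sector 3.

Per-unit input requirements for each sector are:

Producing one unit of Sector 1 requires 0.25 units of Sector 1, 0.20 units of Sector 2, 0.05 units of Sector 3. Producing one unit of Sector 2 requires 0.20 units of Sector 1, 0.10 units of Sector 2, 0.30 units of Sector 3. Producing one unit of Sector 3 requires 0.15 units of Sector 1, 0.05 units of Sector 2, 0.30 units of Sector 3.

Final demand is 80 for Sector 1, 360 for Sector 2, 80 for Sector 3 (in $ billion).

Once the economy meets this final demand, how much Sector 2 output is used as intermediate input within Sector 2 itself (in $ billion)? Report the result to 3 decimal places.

z_22 = 48.705

I − A =
  [   0.75    -0.20    -0.15]
  [  -0.20     0.90    -0.05]
  [  -0.05    -0.30     0.70]
Cofactors of I−A, C_ij = (−1)^(i+j)·(minor ij) (rows/columns in the sector order above):
  C_11 = (0.90)(0.70) − (-0.05)(-0.30) = 0.6150
  C_12 = −[(-0.20)(0.70) − (-0.05)(-0.05)] = 0.1425
  C_13 = (-0.20)(-0.30) − (0.90)(-0.05) = 0.1050
  C_21 = −[(-0.20)(0.70) − (-0.15)(-0.30)] = 0.1850
  C_22 = (0.75)(0.70) − (-0.15)(-0.05) = 0.5175
  C_23 = −[(0.75)(-0.30) − (-0.20)(-0.05)] = 0.2350
  C_31 = (-0.20)(-0.05) − (-0.15)(0.90) = 0.1450
  C_32 = −[(0.75)(-0.05) − (-0.15)(-0.20)] = 0.0675
  C_33 = (0.75)(0.90) − (-0.20)(-0.20) = 0.6350
det(I−A) = Σ_j (I−A)_1j·C_1j = (0.75)(0.6150) + (-0.20)(0.1425) + (-0.15)(0.1050) = 0.4170
adj(I−A) = Cᵀ =
  [ 0.6150   0.1850   0.1450]
  [ 0.1425   0.5175   0.0675]
  [ 0.1050   0.2350   0.6350]
(I − A)⁻¹ = adj(I−A) / det(I−A) ≈
  [   1.4748     0.4436     0.3477]
  [   0.3417     1.2410     0.1619]
  [   0.2518     0.5635     1.5228]
First solve x = (I − A)⁻¹ d = adj(I−A)·d / det(I−A); in particular x_2 = (0.1425·80 + 0.5175·360 + 0.0675·80) / 0.4170 = 203.10 / 0.4170 ≈ 487.05036.
Intermediate flow from 2 to 2: z_22 = a_22 · x_2 = 0.10 × 203.10 / 0.4170 = 20.31 / 0.4170 ≈ 48.705.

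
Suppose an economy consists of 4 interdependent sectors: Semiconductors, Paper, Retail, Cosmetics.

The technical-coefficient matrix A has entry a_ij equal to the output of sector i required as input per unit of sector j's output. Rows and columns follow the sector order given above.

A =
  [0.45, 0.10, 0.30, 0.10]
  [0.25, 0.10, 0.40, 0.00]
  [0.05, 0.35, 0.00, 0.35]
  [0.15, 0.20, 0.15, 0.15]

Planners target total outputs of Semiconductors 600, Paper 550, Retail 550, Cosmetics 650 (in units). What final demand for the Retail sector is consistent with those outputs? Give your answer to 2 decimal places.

d_3 = 100.00

I − A =
  [   0.55    -0.10    -0.30    -0.10]
  [  -0.25     0.90    -0.40     0.00]
  [  -0.05    -0.35     1.00    -0.35]
  [  -0.15    -0.20    -0.15     0.85]
d = (I − A) x:
  d_1 = (+0.55)·600 + (-0.10)·550 + (-0.30)·550 + (-0.10)·650 = 45.00
  d_2 = (-0.25)·600 + (+0.90)·550 + (-0.40)·550 + (+0.00)·650 = 125.00
  d_3 = (-0.05)·600 + (-0.35)·550 + (+1.00)·550 + (-0.35)·650 = 100.00
  d_4 = (-0.15)·600 + (-0.20)·550 + (-0.15)·550 + (+0.85)·650 = 270.00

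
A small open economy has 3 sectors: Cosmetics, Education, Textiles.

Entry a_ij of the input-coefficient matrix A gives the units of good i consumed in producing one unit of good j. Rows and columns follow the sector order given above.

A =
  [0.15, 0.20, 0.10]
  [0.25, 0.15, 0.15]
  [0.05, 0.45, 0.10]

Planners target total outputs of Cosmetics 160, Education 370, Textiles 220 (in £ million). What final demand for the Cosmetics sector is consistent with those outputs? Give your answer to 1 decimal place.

d_C = 40.0

I − A =
  [   0.85    -0.20    -0.10]
  [  -0.25     0.85    -0.15]
  [  -0.05    -0.45     0.90]
d = (I − A) x:
  d_C = (+0.85)·160 + (-0.20)·370 + (-0.10)·220 = 40.0
  d_E = (-0.25)·160 + (+0.85)·370 + (-0.15)·220 = 241.5
  d_T = (-0.05)·160 + (-0.45)·370 + (+0.90)·220 = 23.5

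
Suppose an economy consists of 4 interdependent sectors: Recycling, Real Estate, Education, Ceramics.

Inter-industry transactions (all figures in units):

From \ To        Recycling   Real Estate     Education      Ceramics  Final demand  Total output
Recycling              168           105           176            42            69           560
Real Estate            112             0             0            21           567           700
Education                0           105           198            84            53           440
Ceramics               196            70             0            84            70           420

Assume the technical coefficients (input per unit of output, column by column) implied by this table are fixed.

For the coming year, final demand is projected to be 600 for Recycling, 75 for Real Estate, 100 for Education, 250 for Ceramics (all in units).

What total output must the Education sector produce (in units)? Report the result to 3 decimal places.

Technical coefficients a_ij = z_ij / X_j:
  a_11 = 168/560 = 0.30, a_21 = 112/560 = 0.20, a_31 = 0/560 = 0.00, a_41 = 196/560 = 0.35
  a_12 = 105/700 = 0.15, a_22 = 0/700 = 0.00, a_32 = 105/700 = 0.15, a_42 = 70/700 = 0.10
  a_13 = 176/440 = 0.40, a_23 = 0/440 = 0.00, a_33 = 198/440 = 0.45, a_43 = 0/440 = 0.00
  a_14 = 42/420 = 0.10, a_24 = 21/420 = 0.05, a_34 = 84/420 = 0.20, a_44 = 84/420 = 0.20
I − A =
  [   0.70    -0.15    -0.40    -0.10]
  [  -0.20     1.00     0.00    -0.05]
  [   0.00    -0.15     0.55    -0.20]
  [  -0.35    -0.10     0.00     0.80]
Compute the cofactors C_ij = (−1)^(i+j)·(3×3 minor ij) of I−A; the adjugate is their transpose:
adj(I−A) = Cᵀ =
  [ 0.437250   0.127500   0.318000   0.142125]
  [ 0.097625   0.260750   0.071000   0.046250]
  [ 0.100625   0.103250   0.492875   0.142250]
  [ 0.203500   0.088375   0.148000   0.356500]
det(I−A) = Σ_j (I−A)_1j·C_1j = (0.70)(0.437250) + (-0.15)(0.097625) + (-0.40)(0.100625) + (-0.10)(0.203500) = 0.23083125
(I − A)⁻¹ = adj(I−A) / det(I−A) ≈
  [   1.8942     0.5524     1.3776     0.6157]
  [   0.4229     1.1296     0.3076     0.2004]
  [   0.4359     0.4473     2.1352     0.6163]
  [   0.8816     0.3829     0.6412     1.5444]
x = (I − A)⁻¹ d = adj(I−A)·d / det(I−A), with det(I−A) = 0.23083125:
  x_1 = (0.437250·600 + 0.127500·75 + 0.318000·100 + 0.142125·250) / 0.23083125 = 339.24375 / 0.23083125 ≈ 1469.661
  x_2 = (0.097625·600 + 0.260750·75 + 0.071000·100 + 0.046250·250) / 0.23083125 = 96.79375 / 0.23083125 ≈ 419.327
  x_3 = (0.100625·600 + 0.103250·75 + 0.492875·100 + 0.142250·250) / 0.23083125 = 152.96875 / 0.23083125 ≈ 662.686
  x_4 = (0.203500·600 + 0.088375·75 + 0.148000·100 + 0.356500·250) / 0.23083125 = 232.653125 / 0.23083125 ≈ 1007.893

x_3 = 662.686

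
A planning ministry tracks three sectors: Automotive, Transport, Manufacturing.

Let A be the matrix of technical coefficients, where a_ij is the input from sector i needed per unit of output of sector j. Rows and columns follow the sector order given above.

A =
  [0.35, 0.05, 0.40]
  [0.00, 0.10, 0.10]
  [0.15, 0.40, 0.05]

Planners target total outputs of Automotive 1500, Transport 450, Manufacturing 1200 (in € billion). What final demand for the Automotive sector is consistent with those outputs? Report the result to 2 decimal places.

d_1 = 472.50

I − A =
  [   0.65    -0.05    -0.40]
  [   0.00     0.90    -0.10]
  [  -0.15    -0.40     0.95]
d = (I − A) x:
  d_1 = (+0.65)·1500 + (-0.05)·450 + (-0.40)·1200 = 472.50
  d_2 = (+0.00)·1500 + (+0.90)·450 + (-0.10)·1200 = 285.00
  d_3 = (-0.15)·1500 + (-0.40)·450 + (+0.95)·1200 = 735.00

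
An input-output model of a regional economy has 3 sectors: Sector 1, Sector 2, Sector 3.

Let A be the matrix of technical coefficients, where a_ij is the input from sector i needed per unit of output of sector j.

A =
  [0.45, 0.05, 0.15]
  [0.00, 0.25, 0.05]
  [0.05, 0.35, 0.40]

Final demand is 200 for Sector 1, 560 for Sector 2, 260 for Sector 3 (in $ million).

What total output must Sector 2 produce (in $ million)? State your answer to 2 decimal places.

x_2 = 810.99

I − A =
  [   0.55    -0.05    -0.15]
  [   0.00     0.75    -0.05]
  [  -0.05    -0.35     0.60]
Cofactors of I−A, C_ij = (−1)^(i+j)·(minor ij) (rows/columns in the sector order above):
  C_11 = (0.75)(0.60) − (-0.05)(-0.35) = 0.4325
  C_12 = −[(0.00)(0.60) − (-0.05)(-0.05)] = 0.0025
  C_13 = (0.00)(-0.35) − (0.75)(-0.05) = 0.0375
  C_21 = −[(-0.05)(0.60) − (-0.15)(-0.35)] = 0.0825
  C_22 = (0.55)(0.60) − (-0.15)(-0.05) = 0.3225
  C_23 = −[(0.55)(-0.35) − (-0.05)(-0.05)] = 0.1950
  C_31 = (-0.05)(-0.05) − (-0.15)(0.75) = 0.1150
  C_32 = −[(0.55)(-0.05) − (-0.15)(0.00)] = 0.0275
  C_33 = (0.55)(0.75) − (-0.05)(0.00) = 0.4125
det(I−A) = Σ_j (I−A)_1j·C_1j = (0.55)(0.4325) + (-0.05)(0.0025) + (-0.15)(0.0375) = 0.232125
adj(I−A) = Cᵀ =
  [ 0.4325   0.0825   0.1150]
  [ 0.0025   0.3225   0.0275]
  [ 0.0375   0.1950   0.4125]
(I − A)⁻¹ = adj(I−A) / det(I−A) ≈
  [   1.8632     0.3554     0.4954]
  [   0.0108     1.3893     0.1185]
  [   0.1616     0.8401     1.7771]
x = (I − A)⁻¹ d = adj(I−A)·d / det(I−A), with det(I−A) = 0.232125:
  x_1 = (0.4325·200 + 0.0825·560 + 0.1150·260) / 0.232125 = 162.60 / 0.232125 ≈ 700.48
  x_2 = (0.0025·200 + 0.3225·560 + 0.0275·260) / 0.232125 = 188.25 / 0.232125 ≈ 810.99
  x_3 = (0.0375·200 + 0.1950·560 + 0.4125·260) / 0.232125 = 223.95 / 0.232125 ≈ 964.78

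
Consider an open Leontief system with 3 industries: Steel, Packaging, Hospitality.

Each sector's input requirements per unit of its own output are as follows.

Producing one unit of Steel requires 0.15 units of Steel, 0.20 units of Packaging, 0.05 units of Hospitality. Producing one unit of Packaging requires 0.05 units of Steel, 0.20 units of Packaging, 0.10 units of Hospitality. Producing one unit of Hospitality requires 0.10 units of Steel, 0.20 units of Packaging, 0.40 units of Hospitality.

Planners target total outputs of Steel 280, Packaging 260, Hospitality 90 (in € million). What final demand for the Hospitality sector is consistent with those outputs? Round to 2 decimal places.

I − A =
  [   0.85    -0.05    -0.10]
  [  -0.20     0.80    -0.20]
  [  -0.05    -0.10     0.60]
d = (I − A) x:
  d_1 = (+0.85)·280 + (-0.05)·260 + (-0.10)·90 = 216.00
  d_2 = (-0.20)·280 + (+0.80)·260 + (-0.20)·90 = 134.00
  d_3 = (-0.05)·280 + (-0.10)·260 + (+0.60)·90 = 14.00

d_3 = 14.00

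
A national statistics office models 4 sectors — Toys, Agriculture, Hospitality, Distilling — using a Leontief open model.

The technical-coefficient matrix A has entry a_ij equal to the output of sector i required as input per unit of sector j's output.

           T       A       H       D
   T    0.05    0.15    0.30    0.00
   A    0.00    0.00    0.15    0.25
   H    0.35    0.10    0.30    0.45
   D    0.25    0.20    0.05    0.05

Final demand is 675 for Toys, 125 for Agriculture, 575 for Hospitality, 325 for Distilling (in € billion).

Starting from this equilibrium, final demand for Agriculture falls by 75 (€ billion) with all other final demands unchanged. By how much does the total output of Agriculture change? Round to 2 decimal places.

Δx_A = -88.92

I − A =
  [   0.95    -0.15    -0.30     0.00]
  [   0.00     1.00    -0.15    -0.25]
  [  -0.35    -0.10     0.70    -0.45]
  [  -0.25    -0.20    -0.05     0.95]
Compute the cofactors C_ij = (−1)^(i+j)·(3×3 minor ij) of I−A; the adjugate is their transpose:
adj(I−A) = Cᵀ =
  [ 0.578500   0.151875   0.293250   0.178875]
  [ 0.114875   0.476875   0.166000   0.204125]
  [ 0.433750   0.242500   0.845625   0.464375]
  [ 0.199250   0.153125   0.156625   0.537875]
det(I−A) = Σ_j (I−A)_1j·C_1j = (0.95)(0.578500) + (-0.15)(0.114875) + (-0.30)(0.433750) + (0.00)(0.199250) = 0.40221875
(I − A)⁻¹ = adj(I−A) / det(I−A) ≈
  [   1.4383     0.3776     0.7291     0.4447]
  [   0.2856     1.1856     0.4127     0.5075]
  [   1.0784     0.6029     2.1024     1.1545]
  [   0.4954     0.3807     0.3894     1.3373]
Δx = (I − A)⁻¹ Δd with Δd having -75 in the Agriculture component and 0 elsewhere.
So Δx_A = L_AA · (-75), where L_AA = adj(I−A)_AA / det(I−A) = 0.476875 / 0.40221875.
Δx_A = 0.476875 × (-75) / 0.40221875 = -35.765625 / 0.40221875 ≈ -88.92.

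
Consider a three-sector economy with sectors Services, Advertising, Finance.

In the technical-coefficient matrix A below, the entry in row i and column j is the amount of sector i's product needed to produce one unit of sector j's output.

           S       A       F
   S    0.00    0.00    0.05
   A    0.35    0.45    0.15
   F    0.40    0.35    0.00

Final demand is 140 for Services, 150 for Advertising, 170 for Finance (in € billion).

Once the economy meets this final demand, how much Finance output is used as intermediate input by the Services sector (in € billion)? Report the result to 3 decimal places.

I − A =
  [   1.00     0.00    -0.05]
  [  -0.35     0.55    -0.15]
  [  -0.40    -0.35     1.00]
Cofactors of I−A, C_ij = (−1)^(i+j)·(minor ij) (rows/columns in the sector order above):
  C_11 = (0.55)(1.00) − (-0.15)(-0.35) = 0.4975
  C_12 = −[(-0.35)(1.00) − (-0.15)(-0.40)] = 0.4100
  C_13 = (-0.35)(-0.35) − (0.55)(-0.40) = 0.3425
  C_21 = −[(0.00)(1.00) − (-0.05)(-0.35)] = 0.0175
  C_22 = (1.00)(1.00) − (-0.05)(-0.40) = 0.9800
  C_23 = −[(1.00)(-0.35) − (0.00)(-0.40)] = 0.3500
  C_31 = (0.00)(-0.15) − (-0.05)(0.55) = 0.0275
  C_32 = −[(1.00)(-0.15) − (-0.05)(-0.35)] = 0.1675
  C_33 = (1.00)(0.55) − (0.00)(-0.35) = 0.5500
det(I−A) = Σ_j (I−A)_1j·C_1j = (1.00)(0.4975) + (0.00)(0.4100) + (-0.05)(0.3425) = 0.480375
adj(I−A) = Cᵀ =
  [ 0.4975   0.0175   0.0275]
  [ 0.4100   0.9800   0.1675]
  [ 0.3425   0.3500   0.5500]
(I − A)⁻¹ = adj(I−A) / det(I−A) ≈
  [   1.0356     0.0364     0.0572]
  [   0.8535     2.0401     0.3487]
  [   0.7130     0.7286     1.1449]
First solve x = (I − A)⁻¹ d = adj(I−A)·d / det(I−A); in particular x_S = (0.4975·140 + 0.0175·150 + 0.0275·170) / 0.480375 = 76.95 / 0.480375 ≈ 160.18735.
Intermediate flow from F to S: z_FS = a_FS · x_S = 0.40 × 76.95 / 0.480375 = 30.78 / 0.480375 ≈ 64.075.

z_FS = 64.075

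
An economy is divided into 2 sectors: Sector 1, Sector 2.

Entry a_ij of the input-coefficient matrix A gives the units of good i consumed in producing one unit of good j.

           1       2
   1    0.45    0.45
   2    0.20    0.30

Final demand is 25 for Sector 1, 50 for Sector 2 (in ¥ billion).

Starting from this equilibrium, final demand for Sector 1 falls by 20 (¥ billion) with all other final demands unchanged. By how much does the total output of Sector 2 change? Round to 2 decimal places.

I − A =
  [   0.55    -0.45]
  [  -0.20     0.70]
det(I−A) = (0.55)(0.70) − (-0.45)(-0.20) = 0.2950
adj(I−A) = [[0.70, 0.45], [0.20, 0.55]]
(I − A)⁻¹ = adj(I−A) / det(I−A) ≈
  [   2.3729     1.5254]
  [   0.6780     1.8644]
Δx = (I − A)⁻¹ Δd with Δd having -20 in the Sector 1 component and 0 elsewhere.
So Δx_2 = L_21 · (-20), where L_21 = adj(I−A)_21 / det(I−A) = 0.20 / 0.2950.
Δx_2 = 0.20 × (-20) / 0.2950 = -4.00 / 0.2950 ≈ -13.56.

Δx_2 = -13.56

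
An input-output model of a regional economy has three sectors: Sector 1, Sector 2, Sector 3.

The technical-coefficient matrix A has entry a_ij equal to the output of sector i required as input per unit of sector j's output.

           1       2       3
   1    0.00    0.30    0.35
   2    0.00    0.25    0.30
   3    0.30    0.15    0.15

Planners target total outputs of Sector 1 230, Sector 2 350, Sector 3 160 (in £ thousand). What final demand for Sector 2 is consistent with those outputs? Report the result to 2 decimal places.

d_2 = 214.50

I − A =
  [   1.00    -0.30    -0.35]
  [   0.00     0.75    -0.30]
  [  -0.30    -0.15     0.85]
d = (I − A) x:
  d_1 = (+1.00)·230 + (-0.30)·350 + (-0.35)·160 = 69.00
  d_2 = (+0.00)·230 + (+0.75)·350 + (-0.30)·160 = 214.50
  d_3 = (-0.30)·230 + (-0.15)·350 + (+0.85)·160 = 14.50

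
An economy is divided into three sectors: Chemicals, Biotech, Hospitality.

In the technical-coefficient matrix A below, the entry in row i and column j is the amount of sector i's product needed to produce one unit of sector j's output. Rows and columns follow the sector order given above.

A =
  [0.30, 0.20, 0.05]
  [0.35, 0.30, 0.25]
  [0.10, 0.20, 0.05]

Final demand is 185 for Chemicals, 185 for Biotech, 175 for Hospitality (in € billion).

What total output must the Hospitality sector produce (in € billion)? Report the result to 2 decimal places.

I − A =
  [   0.70    -0.20    -0.05]
  [  -0.35     0.70    -0.25]
  [  -0.10    -0.20     0.95]
Cofactors of I−A, C_ij = (−1)^(i+j)·(minor ij) (rows/columns in the sector order above):
  C_11 = (0.70)(0.95) − (-0.25)(-0.20) = 0.6150
  C_12 = −[(-0.35)(0.95) − (-0.25)(-0.10)] = 0.3575
  C_13 = (-0.35)(-0.20) − (0.70)(-0.10) = 0.1400
  C_21 = −[(-0.20)(0.95) − (-0.05)(-0.20)] = 0.2000
  C_22 = (0.70)(0.95) − (-0.05)(-0.10) = 0.6600
  C_23 = −[(0.70)(-0.20) − (-0.20)(-0.10)] = 0.1600
  C_31 = (-0.20)(-0.25) − (-0.05)(0.70) = 0.0850
  C_32 = −[(0.70)(-0.25) − (-0.05)(-0.35)] = 0.1925
  C_33 = (0.70)(0.70) − (-0.20)(-0.35) = 0.4200
det(I−A) = Σ_j (I−A)_1j·C_1j = (0.70)(0.6150) + (-0.20)(0.3575) + (-0.05)(0.1400) = 0.3520
adj(I−A) = Cᵀ =
  [ 0.6150   0.2000   0.0850]
  [ 0.3575   0.6600   0.1925]
  [ 0.1400   0.1600   0.4200]
(I − A)⁻¹ = adj(I−A) / det(I−A) ≈
  [   1.7472     0.5682     0.2415]
  [   1.0156     1.8750     0.5469]
  [   0.3977     0.4545     1.1932]
x = (I − A)⁻¹ d = adj(I−A)·d / det(I−A), with det(I−A) = 0.3520:
  x_1 = (0.6150·185 + 0.2000·185 + 0.0850·175) / 0.3520 = 165.65 / 0.3520 ≈ 470.60
  x_2 = (0.3575·185 + 0.6600·185 + 0.1925·175) / 0.3520 = 221.925 / 0.3520 ≈ 630.47
  x_3 = (0.1400·185 + 0.1600·185 + 0.4200·175) / 0.3520 = 129.00 / 0.3520 ≈ 366.48

x_3 = 366.48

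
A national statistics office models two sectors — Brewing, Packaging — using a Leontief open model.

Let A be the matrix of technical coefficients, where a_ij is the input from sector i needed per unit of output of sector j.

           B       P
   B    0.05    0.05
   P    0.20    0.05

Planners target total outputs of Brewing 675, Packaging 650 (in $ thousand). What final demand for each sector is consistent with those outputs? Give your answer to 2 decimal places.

d_B = 608.75, d_P = 482.50

I − A =
  [   0.95    -0.05]
  [  -0.20     0.95]
d = (I − A) x:
  d_B = (+0.95)·675 + (-0.05)·650 = 608.75
  d_P = (-0.20)·675 + (+0.95)·650 = 482.50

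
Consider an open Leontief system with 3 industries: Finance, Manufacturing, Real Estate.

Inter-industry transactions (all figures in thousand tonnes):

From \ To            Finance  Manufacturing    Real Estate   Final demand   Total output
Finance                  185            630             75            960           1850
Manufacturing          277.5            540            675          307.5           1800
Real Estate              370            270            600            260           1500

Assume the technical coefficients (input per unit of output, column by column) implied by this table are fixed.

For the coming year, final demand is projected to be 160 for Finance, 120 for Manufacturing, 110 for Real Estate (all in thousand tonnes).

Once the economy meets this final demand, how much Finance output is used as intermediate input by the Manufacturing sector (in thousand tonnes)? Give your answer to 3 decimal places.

z_12 = 195.922

Technical coefficients a_ij = z_ij / X_j:
  a_11 = 185/1850 = 0.10, a_21 = 277.5/1850 = 0.15, a_31 = 370/1850 = 0.20
  a_12 = 630/1800 = 0.35, a_22 = 540/1800 = 0.30, a_32 = 270/1800 = 0.15
  a_13 = 75/1500 = 0.05, a_23 = 675/1500 = 0.45, a_33 = 600/1500 = 0.40
I − A =
  [   0.90    -0.35    -0.05]
  [  -0.15     0.70    -0.45]
  [  -0.20    -0.15     0.60]
Cofactors of I−A, C_ij = (−1)^(i+j)·(minor ij) (rows/columns in the sector order above):
  C_11 = (0.70)(0.60) − (-0.45)(-0.15) = 0.3525
  C_12 = −[(-0.15)(0.60) − (-0.45)(-0.20)] = 0.1800
  C_13 = (-0.15)(-0.15) − (0.70)(-0.20) = 0.1625
  C_21 = −[(-0.35)(0.60) − (-0.05)(-0.15)] = 0.2175
  C_22 = (0.90)(0.60) − (-0.05)(-0.20) = 0.5300
  C_23 = −[(0.90)(-0.15) − (-0.35)(-0.20)] = 0.2050
  C_31 = (-0.35)(-0.45) − (-0.05)(0.70) = 0.1925
  C_32 = −[(0.90)(-0.45) − (-0.05)(-0.15)] = 0.4125
  C_33 = (0.90)(0.70) − (-0.35)(-0.15) = 0.5775
det(I−A) = Σ_j (I−A)_1j·C_1j = (0.90)(0.3525) + (-0.35)(0.1800) + (-0.05)(0.1625) = 0.246125
adj(I−A) = Cᵀ =
  [ 0.3525   0.2175   0.1925]
  [ 0.1800   0.5300   0.4125]
  [ 0.1625   0.2050   0.5775]
(I − A)⁻¹ = adj(I−A) / det(I−A) ≈
  [   1.4322     0.8837     0.7821]
  [   0.7313     2.1534     1.6760]
  [   0.6602     0.8329     2.3464]
First solve x = (I − A)⁻¹ d = adj(I−A)·d / det(I−A); in particular x_2 = (0.1800·160 + 0.5300·120 + 0.4125·110) / 0.246125 = 137.775 / 0.246125 ≈ 559.77654.
Intermediate flow from 1 to 2: z_12 = a_12 · x_2 = 0.35 × 137.775 / 0.246125 = 48.22125 / 0.246125 ≈ 195.922.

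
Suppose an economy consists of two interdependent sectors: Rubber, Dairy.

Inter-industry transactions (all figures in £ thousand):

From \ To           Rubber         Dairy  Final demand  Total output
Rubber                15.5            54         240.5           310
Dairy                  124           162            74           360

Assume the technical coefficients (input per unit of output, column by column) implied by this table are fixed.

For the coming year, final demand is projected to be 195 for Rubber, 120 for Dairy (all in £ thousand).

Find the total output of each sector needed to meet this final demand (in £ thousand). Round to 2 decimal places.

x_R = 270.81, x_D = 415.14

Technical coefficients a_ij = z_ij / X_j:
  a_RR = 15.5/310 = 0.05, a_DR = 124/310 = 0.40
  a_RD = 54/360 = 0.15, a_DD = 162/360 = 0.45
I − A =
  [   0.95    -0.15]
  [  -0.40     0.55]
det(I−A) = (0.95)(0.55) − (-0.15)(-0.40) = 0.4625
adj(I−A) = [[0.55, 0.15], [0.40, 0.95]]
(I − A)⁻¹ = adj(I−A) / det(I−A) ≈
  [   1.1892     0.3243]
  [   0.8649     2.0541]
x = (I − A)⁻¹ d = adj(I−A)·d / det(I−A), with det(I−A) = 0.4625:
  x_R = (0.55·195 + 0.15·120) / 0.4625 = 125.25 / 0.4625 ≈ 270.81
  x_D = (0.40·195 + 0.95·120) / 0.4625 = 192.00 / 0.4625 ≈ 415.14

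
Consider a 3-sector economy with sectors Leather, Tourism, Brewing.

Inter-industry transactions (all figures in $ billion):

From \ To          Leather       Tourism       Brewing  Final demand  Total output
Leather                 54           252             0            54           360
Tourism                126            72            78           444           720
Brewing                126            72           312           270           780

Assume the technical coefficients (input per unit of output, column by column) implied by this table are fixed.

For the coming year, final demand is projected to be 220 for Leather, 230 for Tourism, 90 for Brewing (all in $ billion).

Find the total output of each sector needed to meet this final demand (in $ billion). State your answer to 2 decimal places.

Technical coefficients a_ij = z_ij / X_j:
  a_11 = 54/360 = 0.15, a_21 = 126/360 = 0.35, a_31 = 126/360 = 0.35
  a_12 = 252/720 = 0.35, a_22 = 72/720 = 0.10, a_32 = 72/720 = 0.10
  a_13 = 0/780 = 0.00, a_23 = 78/780 = 0.10, a_33 = 312/780 = 0.40
I − A =
  [   0.85    -0.35     0.00]
  [  -0.35     0.90    -0.10]
  [  -0.35    -0.10     0.60]
Cofactors of I−A, C_ij = (−1)^(i+j)·(minor ij) (rows/columns in the sector order above):
  C_11 = (0.90)(0.60) − (-0.10)(-0.10) = 0.5300
  C_12 = −[(-0.35)(0.60) − (-0.10)(-0.35)] = 0.2450
  C_13 = (-0.35)(-0.10) − (0.90)(-0.35) = 0.3500
  C_21 = −[(-0.35)(0.60) − (0.00)(-0.10)] = 0.2100
  C_22 = (0.85)(0.60) − (0.00)(-0.35) = 0.5100
  C_23 = −[(0.85)(-0.10) − (-0.35)(-0.35)] = 0.2075
  C_31 = (-0.35)(-0.10) − (0.00)(0.90) = 0.0350
  C_32 = −[(0.85)(-0.10) − (0.00)(-0.35)] = 0.0850
  C_33 = (0.85)(0.90) − (-0.35)(-0.35) = 0.6425
det(I−A) = Σ_j (I−A)_1j·C_1j = (0.85)(0.5300) + (-0.35)(0.2450) + (0.00)(0.3500) = 0.36475
adj(I−A) = Cᵀ =
  [ 0.5300   0.2100   0.0350]
  [ 0.2450   0.5100   0.0850]
  [ 0.3500   0.2075   0.6425]
(I − A)⁻¹ = adj(I−A) / det(I−A) ≈
  [   1.4531     0.5757     0.0960]
  [   0.6717     1.3982     0.2330]
  [   0.9596     0.5689     1.7615]
x = (I − A)⁻¹ d = adj(I−A)·d / det(I−A), with det(I−A) = 0.36475:
  x_1 = (0.5300·220 + 0.2100·230 + 0.0350·90) / 0.36475 = 168.05 / 0.36475 ≈ 460.73
  x_2 = (0.2450·220 + 0.5100·230 + 0.0850·90) / 0.36475 = 178.85 / 0.36475 ≈ 490.34
  x_3 = (0.3500·220 + 0.2075·230 + 0.6425·90) / 0.36475 = 182.55 / 0.36475 ≈ 500.48

x_1 = 460.73, x_2 = 490.34, x_3 = 500.48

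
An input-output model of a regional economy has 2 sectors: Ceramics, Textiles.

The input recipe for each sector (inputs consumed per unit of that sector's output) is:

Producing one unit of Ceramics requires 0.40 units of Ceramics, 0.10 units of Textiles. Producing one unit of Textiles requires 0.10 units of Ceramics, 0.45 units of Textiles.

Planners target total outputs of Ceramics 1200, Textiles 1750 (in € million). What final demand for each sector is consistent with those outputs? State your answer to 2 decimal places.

I − A =
  [   0.60    -0.10]
  [  -0.10     0.55]
d = (I − A) x:
  d_1 = (+0.60)·1200 + (-0.10)·1750 = 545.00
  d_2 = (-0.10)·1200 + (+0.55)·1750 = 842.50

d_1 = 545.00, d_2 = 842.50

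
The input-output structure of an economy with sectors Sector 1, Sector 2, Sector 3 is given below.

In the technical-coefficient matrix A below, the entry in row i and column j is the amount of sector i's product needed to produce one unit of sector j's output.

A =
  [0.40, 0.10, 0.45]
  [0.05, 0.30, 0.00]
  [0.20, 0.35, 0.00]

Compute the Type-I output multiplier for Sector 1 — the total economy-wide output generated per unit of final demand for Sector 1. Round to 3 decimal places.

I − A =
  [   0.60    -0.10    -0.45]
  [  -0.05     0.70     0.00]
  [  -0.20    -0.35     1.00]
Cofactors of I−A, C_ij = (−1)^(i+j)·(minor ij) (rows/columns in the sector order above):
  C_11 = (0.70)(1.00) − (0.00)(-0.35) = 0.7000
  C_12 = −[(-0.05)(1.00) − (0.00)(-0.20)] = 0.0500
  C_13 = (-0.05)(-0.35) − (0.70)(-0.20) = 0.1575
  C_21 = −[(-0.10)(1.00) − (-0.45)(-0.35)] = 0.2575
  C_22 = (0.60)(1.00) − (-0.45)(-0.20) = 0.5100
  C_23 = −[(0.60)(-0.35) − (-0.10)(-0.20)] = 0.2300
  C_31 = (-0.10)(0.00) − (-0.45)(0.70) = 0.3150
  C_32 = −[(0.60)(0.00) − (-0.45)(-0.05)] = 0.0225
  C_33 = (0.60)(0.70) − (-0.10)(-0.05) = 0.4150
det(I−A) = Σ_j (I−A)_1j·C_1j = (0.60)(0.7000) + (-0.10)(0.0500) + (-0.45)(0.1575) = 0.344125
adj(I−A) = Cᵀ =
  [ 0.7000   0.2575   0.3150]
  [ 0.0500   0.5100   0.0225]
  [ 0.1575   0.2300   0.4150]
(I − A)⁻¹ = adj(I−A) / det(I−A) ≈
  [   2.0341     0.7483     0.9154]
  [   0.1453     1.4820     0.0654]
  [   0.4577     0.6684     1.2060]
The output multiplier for sector j is the column-j sum of the Leontief inverse (I − A)⁻¹ = adj(I−A) / det(I−A).
Column 1 of adj(I−A): (0.7000, 0.0500, 0.1575); det(I−A) = 0.344125.
m_1 = (0.7000 + 0.0500 + 0.1575) / 0.344125 = 0.9075 / 0.344125 ≈ 2.637.

m_1 = 2.637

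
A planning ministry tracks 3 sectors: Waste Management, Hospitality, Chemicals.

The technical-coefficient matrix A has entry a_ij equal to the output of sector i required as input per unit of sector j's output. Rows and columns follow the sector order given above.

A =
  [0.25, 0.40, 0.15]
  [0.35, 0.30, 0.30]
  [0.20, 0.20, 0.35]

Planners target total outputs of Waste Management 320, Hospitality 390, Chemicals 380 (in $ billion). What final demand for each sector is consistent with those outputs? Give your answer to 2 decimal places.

d_1 = 27.00, d_2 = 47.00, d_3 = 105.00

I − A =
  [   0.75    -0.40    -0.15]
  [  -0.35     0.70    -0.30]
  [  -0.20    -0.20     0.65]
d = (I − A) x:
  d_1 = (+0.75)·320 + (-0.40)·390 + (-0.15)·380 = 27.00
  d_2 = (-0.35)·320 + (+0.70)·390 + (-0.30)·380 = 47.00
  d_3 = (-0.20)·320 + (-0.20)·390 + (+0.65)·380 = 105.00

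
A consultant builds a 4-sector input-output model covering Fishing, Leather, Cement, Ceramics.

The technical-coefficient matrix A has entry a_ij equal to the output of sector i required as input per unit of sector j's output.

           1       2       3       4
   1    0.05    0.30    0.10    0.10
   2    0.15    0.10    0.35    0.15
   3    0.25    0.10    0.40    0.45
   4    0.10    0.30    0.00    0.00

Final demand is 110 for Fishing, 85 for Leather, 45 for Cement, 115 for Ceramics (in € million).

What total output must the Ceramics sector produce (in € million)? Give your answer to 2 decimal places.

I − A =
  [   0.95    -0.30    -0.10    -0.10]
  [  -0.15     0.90    -0.35    -0.15]
  [  -0.25    -0.10     0.60    -0.45]
  [  -0.10    -0.30     0.00     1.00]
Compute the cofactors C_ij = (−1)^(i+j)·(3×3 minor ij) of I−A; the adjugate is their transpose:
adj(I−A) = Cᵀ =
  [ 0.430750   0.221500   0.201000   0.166750]
  [ 0.202250   0.534500   0.345500   0.255875]
  [ 0.291000   0.318250   0.749250   0.414000]
  [ 0.103750   0.182500   0.123750   0.402500]
det(I−A) = Σ_j (I−A)_1j·C_1j = (0.95)(0.430750) + (-0.30)(0.202250) + (-0.10)(0.291000) + (-0.10)(0.103750) = 0.3090625
(I − A)⁻¹ = adj(I−A) / det(I−A) ≈
  [   1.3937     0.7167     0.6504     0.5395]
  [   0.6544     1.7294     1.1179     0.8279]
  [   0.9416     1.0297     2.4243     1.3395]
  [   0.3357     0.5905     0.4004     1.3023]
x = (I − A)⁻¹ d = adj(I−A)·d / det(I−A), with det(I−A) = 0.3090625:
  x_1 = (0.430750·110 + 0.221500·85 + 0.201000·45 + 0.166750·115) / 0.3090625 = 94.43125 / 0.3090625 ≈ 305.54
  x_2 = (0.202250·110 + 0.534500·85 + 0.345500·45 + 0.255875·115) / 0.3090625 = 112.653125 / 0.3090625 ≈ 364.50
  x_3 = (0.291000·110 + 0.318250·85 + 0.749250·45 + 0.414000·115) / 0.3090625 = 140.3875 / 0.3090625 ≈ 454.24
  x_4 = (0.103750·110 + 0.182500·85 + 0.123750·45 + 0.402500·115) / 0.3090625 = 78.78125 / 0.3090625 ≈ 254.90

x_4 = 254.90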